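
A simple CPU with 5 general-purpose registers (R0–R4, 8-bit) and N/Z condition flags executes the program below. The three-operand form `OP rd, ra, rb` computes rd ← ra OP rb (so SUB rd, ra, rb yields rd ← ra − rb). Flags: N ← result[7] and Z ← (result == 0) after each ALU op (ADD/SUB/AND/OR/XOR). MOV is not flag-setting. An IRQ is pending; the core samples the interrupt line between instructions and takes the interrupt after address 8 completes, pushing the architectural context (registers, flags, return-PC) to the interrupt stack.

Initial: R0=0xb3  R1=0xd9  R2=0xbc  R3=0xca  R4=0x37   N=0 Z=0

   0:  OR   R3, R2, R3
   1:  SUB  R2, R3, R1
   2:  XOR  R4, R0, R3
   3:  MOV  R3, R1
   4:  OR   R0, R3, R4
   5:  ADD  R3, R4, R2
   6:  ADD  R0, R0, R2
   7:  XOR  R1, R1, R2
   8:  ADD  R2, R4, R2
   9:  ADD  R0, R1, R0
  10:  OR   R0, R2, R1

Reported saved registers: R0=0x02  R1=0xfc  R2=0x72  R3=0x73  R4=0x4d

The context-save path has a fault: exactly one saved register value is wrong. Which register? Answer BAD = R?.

after  0: R0=0xb3 R1=0xd9 R2=0xbc R3=0xfe R4=0x37  N=1 Z=0
after  1: R0=0xb3 R1=0xd9 R2=0x25 R3=0xfe R4=0x37  N=0 Z=0
after  2: R0=0xb3 R1=0xd9 R2=0x25 R3=0xfe R4=0x4d  N=0 Z=0
after  3: R0=0xb3 R1=0xd9 R2=0x25 R3=0xd9 R4=0x4d  N=0 Z=0
after  4: R0=0xdd R1=0xd9 R2=0x25 R3=0xd9 R4=0x4d  N=1 Z=0
after  5: R0=0xdd R1=0xd9 R2=0x25 R3=0x72 R4=0x4d  N=0 Z=0
after  6: R0=0x02 R1=0xd9 R2=0x25 R3=0x72 R4=0x4d  N=0 Z=0
after  7: R0=0x02 R1=0xfc R2=0x25 R3=0x72 R4=0x4d  N=1 Z=0
after  8: R0=0x02 R1=0xfc R2=0x72 R3=0x72 R4=0x4d  N=0 Z=0
-- IRQ taken; context saved, return-PC = 9 --
mismatch: R3: reported 0x73 vs actual 0x72

BAD = R3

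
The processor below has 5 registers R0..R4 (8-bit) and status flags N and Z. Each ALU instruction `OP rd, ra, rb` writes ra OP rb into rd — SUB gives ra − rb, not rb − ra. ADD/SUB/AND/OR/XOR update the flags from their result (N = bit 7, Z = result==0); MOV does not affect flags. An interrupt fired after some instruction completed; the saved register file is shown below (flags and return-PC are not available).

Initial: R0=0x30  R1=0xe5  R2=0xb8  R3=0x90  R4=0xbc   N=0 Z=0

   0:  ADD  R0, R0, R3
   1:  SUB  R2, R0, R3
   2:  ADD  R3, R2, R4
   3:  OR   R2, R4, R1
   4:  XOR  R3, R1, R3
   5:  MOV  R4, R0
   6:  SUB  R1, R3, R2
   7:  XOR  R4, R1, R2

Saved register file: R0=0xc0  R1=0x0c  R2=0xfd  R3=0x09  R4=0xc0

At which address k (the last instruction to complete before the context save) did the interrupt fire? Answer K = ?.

after  0: R0=0xc0 R1=0xe5 R2=0xb8 R3=0x90 R4=0xbc  N=1 Z=0
after  1: R0=0xc0 R1=0xe5 R2=0x30 R3=0x90 R4=0xbc  N=0 Z=0
after  2: R0=0xc0 R1=0xe5 R2=0x30 R3=0xec R4=0xbc  N=1 Z=0
after  3: R0=0xc0 R1=0xe5 R2=0xfd R3=0xec R4=0xbc  N=1 Z=0
after  4: R0=0xc0 R1=0xe5 R2=0xfd R3=0x09 R4=0xbc  N=0 Z=0
after  5: R0=0xc0 R1=0xe5 R2=0xfd R3=0x09 R4=0xc0  N=0 Z=0
after  6: R0=0xc0 R1=0x0c R2=0xfd R3=0x09 R4=0xc0  N=0 Z=0
-- IRQ taken; context saved, return-PC = 7 --

K = 6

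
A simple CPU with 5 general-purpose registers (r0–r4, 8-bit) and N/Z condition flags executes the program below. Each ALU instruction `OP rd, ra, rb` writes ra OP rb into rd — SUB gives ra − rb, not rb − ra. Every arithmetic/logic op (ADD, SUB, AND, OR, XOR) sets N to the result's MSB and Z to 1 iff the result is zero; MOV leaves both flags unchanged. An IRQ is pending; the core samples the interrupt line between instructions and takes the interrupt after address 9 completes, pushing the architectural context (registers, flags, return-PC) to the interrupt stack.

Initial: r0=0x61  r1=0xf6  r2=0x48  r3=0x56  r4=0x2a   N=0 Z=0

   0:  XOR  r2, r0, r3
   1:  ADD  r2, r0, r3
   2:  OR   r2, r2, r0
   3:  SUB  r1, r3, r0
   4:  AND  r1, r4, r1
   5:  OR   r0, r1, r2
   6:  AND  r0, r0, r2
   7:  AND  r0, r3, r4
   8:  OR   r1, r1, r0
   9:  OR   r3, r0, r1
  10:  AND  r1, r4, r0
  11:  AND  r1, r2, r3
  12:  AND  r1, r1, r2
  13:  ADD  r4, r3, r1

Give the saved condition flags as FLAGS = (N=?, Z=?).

after  0: r0=0x61 r1=0xf6 r2=0x37 r3=0x56 r4=0x2a  N=0 Z=0
after  1: r0=0x61 r1=0xf6 r2=0xb7 r3=0x56 r4=0x2a  N=1 Z=0
after  2: r0=0x61 r1=0xf6 r2=0xf7 r3=0x56 r4=0x2a  N=1 Z=0
after  3: r0=0x61 r1=0xf5 r2=0xf7 r3=0x56 r4=0x2a  N=1 Z=0
after  4: r0=0x61 r1=0x20 r2=0xf7 r3=0x56 r4=0x2a  N=0 Z=0
after  5: r0=0xf7 r1=0x20 r2=0xf7 r3=0x56 r4=0x2a  N=1 Z=0
after  6: r0=0xf7 r1=0x20 r2=0xf7 r3=0x56 r4=0x2a  N=1 Z=0
after  7: r0=0x02 r1=0x20 r2=0xf7 r3=0x56 r4=0x2a  N=0 Z=0
after  8: r0=0x02 r1=0x22 r2=0xf7 r3=0x56 r4=0x2a  N=0 Z=0
after  9: r0=0x02 r1=0x22 r2=0xf7 r3=0x22 r4=0x2a  N=0 Z=0
-- IRQ taken; context saved, return-PC = 10 --

FLAGS = (N=0, Z=0)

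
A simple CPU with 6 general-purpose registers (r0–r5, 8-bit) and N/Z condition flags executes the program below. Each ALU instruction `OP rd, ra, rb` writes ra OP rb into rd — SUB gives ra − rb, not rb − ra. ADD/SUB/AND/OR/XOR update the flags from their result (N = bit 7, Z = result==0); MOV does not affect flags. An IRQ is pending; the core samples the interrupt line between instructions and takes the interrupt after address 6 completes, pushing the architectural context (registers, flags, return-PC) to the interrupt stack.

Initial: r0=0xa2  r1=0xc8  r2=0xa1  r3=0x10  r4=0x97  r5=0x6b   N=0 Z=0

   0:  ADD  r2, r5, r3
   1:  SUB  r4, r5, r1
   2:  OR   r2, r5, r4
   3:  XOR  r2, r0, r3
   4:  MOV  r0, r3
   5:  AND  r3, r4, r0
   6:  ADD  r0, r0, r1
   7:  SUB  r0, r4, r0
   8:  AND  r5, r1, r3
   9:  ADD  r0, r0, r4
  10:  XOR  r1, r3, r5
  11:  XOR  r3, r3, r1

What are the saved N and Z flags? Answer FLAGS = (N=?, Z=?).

after  0: r0=0xa2 r1=0xc8 r2=0x7b r3=0x10 r4=0x97 r5=0x6b  N=0 Z=0
after  1: r0=0xa2 r1=0xc8 r2=0x7b r3=0x10 r4=0xa3 r5=0x6b  N=1 Z=0
after  2: r0=0xa2 r1=0xc8 r2=0xeb r3=0x10 r4=0xa3 r5=0x6b  N=1 Z=0
after  3: r0=0xa2 r1=0xc8 r2=0xb2 r3=0x10 r4=0xa3 r5=0x6b  N=1 Z=0
after  4: r0=0x10 r1=0xc8 r2=0xb2 r3=0x10 r4=0xa3 r5=0x6b  N=1 Z=0
after  5: r0=0x10 r1=0xc8 r2=0xb2 r3=0x00 r4=0xa3 r5=0x6b  N=0 Z=1
after  6: r0=0xd8 r1=0xc8 r2=0xb2 r3=0x00 r4=0xa3 r5=0x6b  N=1 Z=0
-- IRQ taken; context saved, return-PC = 7 --

FLAGS = (N=1, Z=0)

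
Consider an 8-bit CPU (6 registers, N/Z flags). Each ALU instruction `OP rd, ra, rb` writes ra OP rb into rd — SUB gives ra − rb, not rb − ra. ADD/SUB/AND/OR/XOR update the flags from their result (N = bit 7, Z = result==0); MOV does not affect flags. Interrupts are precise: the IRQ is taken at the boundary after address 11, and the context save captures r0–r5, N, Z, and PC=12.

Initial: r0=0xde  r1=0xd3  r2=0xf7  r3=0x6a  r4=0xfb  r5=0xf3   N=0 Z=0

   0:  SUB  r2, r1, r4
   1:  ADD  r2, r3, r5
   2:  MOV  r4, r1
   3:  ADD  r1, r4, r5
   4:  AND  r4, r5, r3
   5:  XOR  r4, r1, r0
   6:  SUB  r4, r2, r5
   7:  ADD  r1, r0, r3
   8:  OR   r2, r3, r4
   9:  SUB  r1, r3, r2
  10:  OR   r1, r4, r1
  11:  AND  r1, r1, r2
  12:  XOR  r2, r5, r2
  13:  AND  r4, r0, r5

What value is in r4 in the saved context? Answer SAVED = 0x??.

SAVED = 0x6a

after  0: r0=0xde r1=0xd3 r2=0xd8 r3=0x6a r4=0xfb r5=0xf3  N=1 Z=0
after  1: r0=0xde r1=0xd3 r2=0x5d r3=0x6a r4=0xfb r5=0xf3  N=0 Z=0
after  2: r0=0xde r1=0xd3 r2=0x5d r3=0x6a r4=0xd3 r5=0xf3  N=0 Z=0
after  3: r0=0xde r1=0xc6 r2=0x5d r3=0x6a r4=0xd3 r5=0xf3  N=1 Z=0
after  4: r0=0xde r1=0xc6 r2=0x5d r3=0x6a r4=0x62 r5=0xf3  N=0 Z=0
after  5: r0=0xde r1=0xc6 r2=0x5d r3=0x6a r4=0x18 r5=0xf3  N=0 Z=0
after  6: r0=0xde r1=0xc6 r2=0x5d r3=0x6a r4=0x6a r5=0xf3  N=0 Z=0
after  7: r0=0xde r1=0x48 r2=0x5d r3=0x6a r4=0x6a r5=0xf3  N=0 Z=0
after  8: r0=0xde r1=0x48 r2=0x6a r3=0x6a r4=0x6a r5=0xf3  N=0 Z=0
after  9: r0=0xde r1=0x00 r2=0x6a r3=0x6a r4=0x6a r5=0xf3  N=0 Z=1
after 10: r0=0xde r1=0x6a r2=0x6a r3=0x6a r4=0x6a r5=0xf3  N=0 Z=0
after 11: r0=0xde r1=0x6a r2=0x6a r3=0x6a r4=0x6a r5=0xf3  N=0 Z=0
-- IRQ taken; context saved, return-PC = 12 --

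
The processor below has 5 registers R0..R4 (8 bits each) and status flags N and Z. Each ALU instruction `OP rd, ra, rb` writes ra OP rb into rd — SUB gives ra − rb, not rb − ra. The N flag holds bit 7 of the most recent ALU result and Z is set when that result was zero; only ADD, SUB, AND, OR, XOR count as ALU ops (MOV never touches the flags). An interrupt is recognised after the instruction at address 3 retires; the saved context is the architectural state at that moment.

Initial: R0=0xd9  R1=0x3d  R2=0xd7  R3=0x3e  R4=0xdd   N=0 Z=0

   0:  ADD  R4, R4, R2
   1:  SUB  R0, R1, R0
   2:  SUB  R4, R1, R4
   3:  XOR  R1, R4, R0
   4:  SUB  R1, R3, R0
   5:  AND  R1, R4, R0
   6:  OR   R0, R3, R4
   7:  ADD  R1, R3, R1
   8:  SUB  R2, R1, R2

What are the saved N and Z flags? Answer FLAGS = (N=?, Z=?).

FLAGS = (N=1, Z=0)

after  0: R0=0xd9 R1=0x3d R2=0xd7 R3=0x3e R4=0xb4  N=1 Z=0
after  1: R0=0x64 R1=0x3d R2=0xd7 R3=0x3e R4=0xb4  N=0 Z=0
after  2: R0=0x64 R1=0x3d R2=0xd7 R3=0x3e R4=0x89  N=1 Z=0
after  3: R0=0x64 R1=0xed R2=0xd7 R3=0x3e R4=0x89  N=1 Z=0
-- IRQ taken; context saved, return-PC = 4 --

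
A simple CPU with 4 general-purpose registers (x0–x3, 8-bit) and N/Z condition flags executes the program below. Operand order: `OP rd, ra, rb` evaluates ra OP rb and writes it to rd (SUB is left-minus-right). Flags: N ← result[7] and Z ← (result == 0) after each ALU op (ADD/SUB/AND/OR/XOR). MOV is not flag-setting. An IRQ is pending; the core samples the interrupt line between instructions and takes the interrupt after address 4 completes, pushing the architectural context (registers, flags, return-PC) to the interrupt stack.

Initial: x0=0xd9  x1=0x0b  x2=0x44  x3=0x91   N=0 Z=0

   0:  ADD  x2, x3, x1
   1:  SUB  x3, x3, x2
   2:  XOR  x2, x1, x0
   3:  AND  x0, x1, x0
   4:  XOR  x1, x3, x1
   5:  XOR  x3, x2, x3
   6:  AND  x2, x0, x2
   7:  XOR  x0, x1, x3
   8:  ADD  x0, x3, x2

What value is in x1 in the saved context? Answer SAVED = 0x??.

after  0: x0=0xd9 x1=0x0b x2=0x9c x3=0x91  N=1 Z=0
after  1: x0=0xd9 x1=0x0b x2=0x9c x3=0xf5  N=1 Z=0
after  2: x0=0xd9 x1=0x0b x2=0xd2 x3=0xf5  N=1 Z=0
after  3: x0=0x09 x1=0x0b x2=0xd2 x3=0xf5  N=0 Z=0
after  4: x0=0x09 x1=0xfe x2=0xd2 x3=0xf5  N=1 Z=0
-- IRQ taken; context saved, return-PC = 5 --

SAVED = 0xfe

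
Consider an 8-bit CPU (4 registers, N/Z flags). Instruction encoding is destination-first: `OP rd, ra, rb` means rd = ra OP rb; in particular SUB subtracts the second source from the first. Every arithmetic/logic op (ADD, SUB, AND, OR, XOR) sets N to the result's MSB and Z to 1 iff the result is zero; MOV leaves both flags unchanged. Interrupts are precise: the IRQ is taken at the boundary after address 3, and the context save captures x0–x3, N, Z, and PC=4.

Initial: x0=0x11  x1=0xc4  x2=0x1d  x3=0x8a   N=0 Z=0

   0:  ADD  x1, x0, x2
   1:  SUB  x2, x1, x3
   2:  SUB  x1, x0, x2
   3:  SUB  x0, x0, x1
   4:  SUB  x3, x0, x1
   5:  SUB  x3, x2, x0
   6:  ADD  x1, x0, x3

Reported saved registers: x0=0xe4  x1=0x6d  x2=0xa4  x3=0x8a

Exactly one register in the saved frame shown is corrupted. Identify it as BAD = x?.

BAD = x0

after  0: x0=0x11 x1=0x2e x2=0x1d x3=0x8a  N=0 Z=0
after  1: x0=0x11 x1=0x2e x2=0xa4 x3=0x8a  N=1 Z=0
after  2: x0=0x11 x1=0x6d x2=0xa4 x3=0x8a  N=0 Z=0
after  3: x0=0xa4 x1=0x6d x2=0xa4 x3=0x8a  N=1 Z=0
-- IRQ taken; context saved, return-PC = 4 --
mismatch: x0: reported 0xe4 vs actual 0xa4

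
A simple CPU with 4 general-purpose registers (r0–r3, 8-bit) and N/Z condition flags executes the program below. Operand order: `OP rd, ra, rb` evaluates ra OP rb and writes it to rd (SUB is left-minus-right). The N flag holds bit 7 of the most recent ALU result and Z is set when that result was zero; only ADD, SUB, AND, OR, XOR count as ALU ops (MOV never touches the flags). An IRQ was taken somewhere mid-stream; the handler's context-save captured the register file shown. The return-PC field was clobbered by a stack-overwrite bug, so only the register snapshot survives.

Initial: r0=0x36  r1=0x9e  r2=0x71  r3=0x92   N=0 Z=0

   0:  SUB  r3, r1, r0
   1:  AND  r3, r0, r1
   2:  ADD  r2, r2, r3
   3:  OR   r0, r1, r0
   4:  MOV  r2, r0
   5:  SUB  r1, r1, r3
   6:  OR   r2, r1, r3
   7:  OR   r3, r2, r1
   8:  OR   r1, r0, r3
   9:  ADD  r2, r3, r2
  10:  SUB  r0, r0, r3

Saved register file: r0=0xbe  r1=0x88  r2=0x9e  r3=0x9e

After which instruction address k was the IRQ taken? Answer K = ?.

after  0: r0=0x36 r1=0x9e r2=0x71 r3=0x68  N=0 Z=0
after  1: r0=0x36 r1=0x9e r2=0x71 r3=0x16  N=0 Z=0
after  2: r0=0x36 r1=0x9e r2=0x87 r3=0x16  N=1 Z=0
after  3: r0=0xbe r1=0x9e r2=0x87 r3=0x16  N=1 Z=0
after  4: r0=0xbe r1=0x9e r2=0xbe r3=0x16  N=1 Z=0
after  5: r0=0xbe r1=0x88 r2=0xbe r3=0x16  N=1 Z=0
after  6: r0=0xbe r1=0x88 r2=0x9e r3=0x16  N=1 Z=0
after  7: r0=0xbe r1=0x88 r2=0x9e r3=0x9e  N=1 Z=0
-- IRQ taken; context saved, return-PC = 8 --

K = 7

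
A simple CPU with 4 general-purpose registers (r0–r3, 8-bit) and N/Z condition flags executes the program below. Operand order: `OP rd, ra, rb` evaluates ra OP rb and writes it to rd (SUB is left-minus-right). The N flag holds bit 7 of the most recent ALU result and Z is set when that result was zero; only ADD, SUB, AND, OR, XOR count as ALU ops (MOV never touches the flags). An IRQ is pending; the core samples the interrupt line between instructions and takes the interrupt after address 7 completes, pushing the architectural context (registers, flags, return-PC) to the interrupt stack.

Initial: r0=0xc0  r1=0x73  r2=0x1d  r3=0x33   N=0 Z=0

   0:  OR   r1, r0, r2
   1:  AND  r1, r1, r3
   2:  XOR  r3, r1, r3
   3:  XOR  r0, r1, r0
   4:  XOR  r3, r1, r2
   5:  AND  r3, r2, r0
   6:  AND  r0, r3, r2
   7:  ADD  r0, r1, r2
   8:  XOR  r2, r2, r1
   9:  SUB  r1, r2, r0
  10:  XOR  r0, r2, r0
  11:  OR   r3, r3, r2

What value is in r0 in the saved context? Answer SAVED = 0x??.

after  0: r0=0xc0 r1=0xdd r2=0x1d r3=0x33  N=1 Z=0
after  1: r0=0xc0 r1=0x11 r2=0x1d r3=0x33  N=0 Z=0
after  2: r0=0xc0 r1=0x11 r2=0x1d r3=0x22  N=0 Z=0
after  3: r0=0xd1 r1=0x11 r2=0x1d r3=0x22  N=1 Z=0
after  4: r0=0xd1 r1=0x11 r2=0x1d r3=0x0c  N=0 Z=0
after  5: r0=0xd1 r1=0x11 r2=0x1d r3=0x11  N=0 Z=0
after  6: r0=0x11 r1=0x11 r2=0x1d r3=0x11  N=0 Z=0
after  7: r0=0x2e r1=0x11 r2=0x1d r3=0x11  N=0 Z=0
-- IRQ taken; context saved, return-PC = 8 --

SAVED = 0x2e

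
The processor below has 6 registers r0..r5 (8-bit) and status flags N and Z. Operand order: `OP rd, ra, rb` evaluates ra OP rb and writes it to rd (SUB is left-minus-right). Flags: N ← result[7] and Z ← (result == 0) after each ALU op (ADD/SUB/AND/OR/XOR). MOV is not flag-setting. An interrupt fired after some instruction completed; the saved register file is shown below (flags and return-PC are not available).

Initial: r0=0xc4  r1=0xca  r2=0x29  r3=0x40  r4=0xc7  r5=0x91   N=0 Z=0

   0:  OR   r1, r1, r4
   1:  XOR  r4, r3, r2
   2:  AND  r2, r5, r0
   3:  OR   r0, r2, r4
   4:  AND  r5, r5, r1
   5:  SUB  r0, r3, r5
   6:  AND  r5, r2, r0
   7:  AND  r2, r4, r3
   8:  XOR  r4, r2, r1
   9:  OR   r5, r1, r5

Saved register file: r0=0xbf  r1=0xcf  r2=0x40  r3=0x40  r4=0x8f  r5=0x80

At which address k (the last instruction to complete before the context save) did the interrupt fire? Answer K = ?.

K = 8

after  0: r0=0xc4 r1=0xcf r2=0x29 r3=0x40 r4=0xc7 r5=0x91  N=1 Z=0
after  1: r0=0xc4 r1=0xcf r2=0x29 r3=0x40 r4=0x69 r5=0x91  N=0 Z=0
after  2: r0=0xc4 r1=0xcf r2=0x80 r3=0x40 r4=0x69 r5=0x91  N=1 Z=0
after  3: r0=0xe9 r1=0xcf r2=0x80 r3=0x40 r4=0x69 r5=0x91  N=1 Z=0
after  4: r0=0xe9 r1=0xcf r2=0x80 r3=0x40 r4=0x69 r5=0x81  N=1 Z=0
after  5: r0=0xbf r1=0xcf r2=0x80 r3=0x40 r4=0x69 r5=0x81  N=1 Z=0
after  6: r0=0xbf r1=0xcf r2=0x80 r3=0x40 r4=0x69 r5=0x80  N=1 Z=0
after  7: r0=0xbf r1=0xcf r2=0x40 r3=0x40 r4=0x69 r5=0x80  N=0 Z=0
after  8: r0=0xbf r1=0xcf r2=0x40 r3=0x40 r4=0x8f r5=0x80  N=1 Z=0
-- IRQ taken; context saved, return-PC = 9 --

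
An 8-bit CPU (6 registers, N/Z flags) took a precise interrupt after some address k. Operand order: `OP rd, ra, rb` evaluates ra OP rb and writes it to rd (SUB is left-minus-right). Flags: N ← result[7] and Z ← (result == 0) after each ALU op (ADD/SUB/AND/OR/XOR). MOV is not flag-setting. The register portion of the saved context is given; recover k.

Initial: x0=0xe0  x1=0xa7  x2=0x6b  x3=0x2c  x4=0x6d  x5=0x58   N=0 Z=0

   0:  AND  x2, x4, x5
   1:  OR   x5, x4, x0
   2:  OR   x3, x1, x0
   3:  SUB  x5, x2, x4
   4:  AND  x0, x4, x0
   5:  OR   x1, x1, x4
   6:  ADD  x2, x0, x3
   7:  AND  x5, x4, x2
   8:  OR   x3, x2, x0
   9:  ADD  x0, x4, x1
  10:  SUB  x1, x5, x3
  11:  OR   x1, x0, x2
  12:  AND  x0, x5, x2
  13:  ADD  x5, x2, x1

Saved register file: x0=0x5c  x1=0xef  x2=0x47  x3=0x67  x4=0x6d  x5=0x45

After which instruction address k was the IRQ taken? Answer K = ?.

after  0: x0=0xe0 x1=0xa7 x2=0x48 x3=0x2c x4=0x6d x5=0x58  N=0 Z=0
after  1: x0=0xe0 x1=0xa7 x2=0x48 x3=0x2c x4=0x6d x5=0xed  N=1 Z=0
after  2: x0=0xe0 x1=0xa7 x2=0x48 x3=0xe7 x4=0x6d x5=0xed  N=1 Z=0
after  3: x0=0xe0 x1=0xa7 x2=0x48 x3=0xe7 x4=0x6d x5=0xdb  N=1 Z=0
after  4: x0=0x60 x1=0xa7 x2=0x48 x3=0xe7 x4=0x6d x5=0xdb  N=0 Z=0
after  5: x0=0x60 x1=0xef x2=0x48 x3=0xe7 x4=0x6d x5=0xdb  N=1 Z=0
after  6: x0=0x60 x1=0xef x2=0x47 x3=0xe7 x4=0x6d x5=0xdb  N=0 Z=0
after  7: x0=0x60 x1=0xef x2=0x47 x3=0xe7 x4=0x6d x5=0x45  N=0 Z=0
after  8: x0=0x60 x1=0xef x2=0x47 x3=0x67 x4=0x6d x5=0x45  N=0 Z=0
after  9: x0=0x5c x1=0xef x2=0x47 x3=0x67 x4=0x6d x5=0x45  N=0 Z=0
-- IRQ taken; context saved, return-PC = 10 --

K = 9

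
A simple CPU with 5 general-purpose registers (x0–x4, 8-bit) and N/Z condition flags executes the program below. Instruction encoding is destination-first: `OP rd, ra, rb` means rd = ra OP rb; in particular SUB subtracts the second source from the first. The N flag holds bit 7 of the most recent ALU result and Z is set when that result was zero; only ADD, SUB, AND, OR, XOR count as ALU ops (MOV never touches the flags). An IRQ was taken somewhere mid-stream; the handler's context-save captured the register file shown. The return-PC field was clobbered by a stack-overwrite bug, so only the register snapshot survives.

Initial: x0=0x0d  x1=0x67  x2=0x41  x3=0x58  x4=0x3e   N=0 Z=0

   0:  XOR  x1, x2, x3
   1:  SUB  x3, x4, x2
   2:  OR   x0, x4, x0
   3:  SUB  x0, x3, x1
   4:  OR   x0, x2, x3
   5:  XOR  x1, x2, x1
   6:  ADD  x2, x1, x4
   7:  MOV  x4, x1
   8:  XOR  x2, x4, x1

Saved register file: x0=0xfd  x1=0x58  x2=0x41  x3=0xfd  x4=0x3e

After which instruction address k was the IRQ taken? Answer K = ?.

K = 5

after  0: x0=0x0d x1=0x19 x2=0x41 x3=0x58 x4=0x3e  N=0 Z=0
after  1: x0=0x0d x1=0x19 x2=0x41 x3=0xfd x4=0x3e  N=1 Z=0
after  2: x0=0x3f x1=0x19 x2=0x41 x3=0xfd x4=0x3e  N=0 Z=0
after  3: x0=0xe4 x1=0x19 x2=0x41 x3=0xfd x4=0x3e  N=1 Z=0
after  4: x0=0xfd x1=0x19 x2=0x41 x3=0xfd x4=0x3e  N=1 Z=0
after  5: x0=0xfd x1=0x58 x2=0x41 x3=0xfd x4=0x3e  N=0 Z=0
-- IRQ taken; context saved, return-PC = 6 --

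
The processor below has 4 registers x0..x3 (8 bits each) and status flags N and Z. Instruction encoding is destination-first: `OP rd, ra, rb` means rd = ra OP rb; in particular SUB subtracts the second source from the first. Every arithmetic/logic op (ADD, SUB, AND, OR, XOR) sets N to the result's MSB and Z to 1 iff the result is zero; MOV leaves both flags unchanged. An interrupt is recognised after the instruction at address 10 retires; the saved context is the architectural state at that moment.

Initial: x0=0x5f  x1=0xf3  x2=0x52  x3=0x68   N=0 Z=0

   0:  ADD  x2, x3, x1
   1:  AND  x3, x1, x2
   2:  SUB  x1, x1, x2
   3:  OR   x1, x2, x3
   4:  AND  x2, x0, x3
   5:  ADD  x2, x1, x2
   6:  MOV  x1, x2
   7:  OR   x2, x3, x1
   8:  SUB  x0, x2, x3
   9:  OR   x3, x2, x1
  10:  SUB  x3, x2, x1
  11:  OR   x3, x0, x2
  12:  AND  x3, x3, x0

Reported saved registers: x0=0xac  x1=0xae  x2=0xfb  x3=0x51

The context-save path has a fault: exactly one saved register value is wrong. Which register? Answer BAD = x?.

BAD = x2

after  0: x0=0x5f x1=0xf3 x2=0x5b x3=0x68  N=0 Z=0
after  1: x0=0x5f x1=0xf3 x2=0x5b x3=0x53  N=0 Z=0
after  2: x0=0x5f x1=0x98 x2=0x5b x3=0x53  N=1 Z=0
after  3: x0=0x5f x1=0x5b x2=0x5b x3=0x53  N=0 Z=0
after  4: x0=0x5f x1=0x5b x2=0x53 x3=0x53  N=0 Z=0
after  5: x0=0x5f x1=0x5b x2=0xae x3=0x53  N=1 Z=0
after  6: x0=0x5f x1=0xae x2=0xae x3=0x53  N=1 Z=0
after  7: x0=0x5f x1=0xae x2=0xff x3=0x53  N=1 Z=0
after  8: x0=0xac x1=0xae x2=0xff x3=0x53  N=1 Z=0
after  9: x0=0xac x1=0xae x2=0xff x3=0xff  N=1 Z=0
after 10: x0=0xac x1=0xae x2=0xff x3=0x51  N=0 Z=0
-- IRQ taken; context saved, return-PC = 11 --
mismatch: x2: reported 0xfb vs actual 0xff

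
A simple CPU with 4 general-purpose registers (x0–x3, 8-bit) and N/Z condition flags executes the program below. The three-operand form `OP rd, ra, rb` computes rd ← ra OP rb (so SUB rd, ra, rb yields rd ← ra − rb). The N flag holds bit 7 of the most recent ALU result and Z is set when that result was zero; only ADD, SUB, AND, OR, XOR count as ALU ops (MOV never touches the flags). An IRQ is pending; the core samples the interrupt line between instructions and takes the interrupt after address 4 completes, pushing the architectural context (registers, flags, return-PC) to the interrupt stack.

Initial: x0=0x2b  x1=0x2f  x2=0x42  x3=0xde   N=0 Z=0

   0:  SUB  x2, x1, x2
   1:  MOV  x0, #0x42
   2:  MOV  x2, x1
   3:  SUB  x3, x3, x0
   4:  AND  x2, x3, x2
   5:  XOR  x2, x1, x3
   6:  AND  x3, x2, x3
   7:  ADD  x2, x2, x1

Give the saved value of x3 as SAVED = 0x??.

SAVED = 0x9c

after  0: x0=0x2b x1=0x2f x2=0xed x3=0xde  N=1 Z=0
after  1: x0=0x42 x1=0x2f x2=0xed x3=0xde  N=1 Z=0
after  2: x0=0x42 x1=0x2f x2=0x2f x3=0xde  N=1 Z=0
after  3: x0=0x42 x1=0x2f x2=0x2f x3=0x9c  N=1 Z=0
after  4: x0=0x42 x1=0x2f x2=0x0c x3=0x9c  N=0 Z=0
-- IRQ taken; context saved, return-PC = 5 --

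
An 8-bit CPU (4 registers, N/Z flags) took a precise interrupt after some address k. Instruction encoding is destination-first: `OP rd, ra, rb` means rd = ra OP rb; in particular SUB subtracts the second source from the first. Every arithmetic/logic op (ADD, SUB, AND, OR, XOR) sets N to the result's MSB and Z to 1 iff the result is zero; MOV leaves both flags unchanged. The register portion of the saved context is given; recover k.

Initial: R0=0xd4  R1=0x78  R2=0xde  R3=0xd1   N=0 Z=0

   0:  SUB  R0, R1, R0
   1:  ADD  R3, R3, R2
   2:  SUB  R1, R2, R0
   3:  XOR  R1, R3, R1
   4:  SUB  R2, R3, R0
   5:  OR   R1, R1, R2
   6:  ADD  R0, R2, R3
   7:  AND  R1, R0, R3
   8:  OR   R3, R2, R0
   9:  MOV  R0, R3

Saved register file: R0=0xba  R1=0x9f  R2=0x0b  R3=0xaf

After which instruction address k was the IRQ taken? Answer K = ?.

K = 6

after  0: R0=0xa4 R1=0x78 R2=0xde R3=0xd1  N=1 Z=0
after  1: R0=0xa4 R1=0x78 R2=0xde R3=0xaf  N=1 Z=0
after  2: R0=0xa4 R1=0x3a R2=0xde R3=0xaf  N=0 Z=0
after  3: R0=0xa4 R1=0x95 R2=0xde R3=0xaf  N=1 Z=0
after  4: R0=0xa4 R1=0x95 R2=0x0b R3=0xaf  N=0 Z=0
after  5: R0=0xa4 R1=0x9f R2=0x0b R3=0xaf  N=1 Z=0
after  6: R0=0xba R1=0x9f R2=0x0b R3=0xaf  N=1 Z=0
-- IRQ taken; context saved, return-PC = 7 --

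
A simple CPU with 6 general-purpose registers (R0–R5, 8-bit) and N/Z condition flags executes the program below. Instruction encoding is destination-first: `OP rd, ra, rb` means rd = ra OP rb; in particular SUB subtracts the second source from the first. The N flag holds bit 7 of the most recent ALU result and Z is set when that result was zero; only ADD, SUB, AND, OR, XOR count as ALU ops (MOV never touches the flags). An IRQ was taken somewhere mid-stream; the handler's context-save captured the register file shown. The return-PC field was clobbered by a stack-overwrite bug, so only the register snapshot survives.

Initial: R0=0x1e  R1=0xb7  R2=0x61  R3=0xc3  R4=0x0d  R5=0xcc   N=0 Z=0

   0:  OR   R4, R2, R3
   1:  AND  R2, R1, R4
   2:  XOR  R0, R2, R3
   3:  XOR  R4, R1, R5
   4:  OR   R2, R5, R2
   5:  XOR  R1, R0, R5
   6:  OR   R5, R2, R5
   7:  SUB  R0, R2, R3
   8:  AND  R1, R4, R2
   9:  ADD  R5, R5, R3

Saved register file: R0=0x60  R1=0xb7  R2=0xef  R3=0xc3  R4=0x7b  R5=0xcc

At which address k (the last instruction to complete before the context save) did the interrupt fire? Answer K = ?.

K = 4

after  0: R0=0x1e R1=0xb7 R2=0x61 R3=0xc3 R4=0xe3 R5=0xcc  N=1 Z=0
after  1: R0=0x1e R1=0xb7 R2=0xa3 R3=0xc3 R4=0xe3 R5=0xcc  N=1 Z=0
after  2: R0=0x60 R1=0xb7 R2=0xa3 R3=0xc3 R4=0xe3 R5=0xcc  N=0 Z=0
after  3: R0=0x60 R1=0xb7 R2=0xa3 R3=0xc3 R4=0x7b R5=0xcc  N=0 Z=0
after  4: R0=0x60 R1=0xb7 R2=0xef R3=0xc3 R4=0x7b R5=0xcc  N=1 Z=0
-- IRQ taken; context saved, return-PC = 5 --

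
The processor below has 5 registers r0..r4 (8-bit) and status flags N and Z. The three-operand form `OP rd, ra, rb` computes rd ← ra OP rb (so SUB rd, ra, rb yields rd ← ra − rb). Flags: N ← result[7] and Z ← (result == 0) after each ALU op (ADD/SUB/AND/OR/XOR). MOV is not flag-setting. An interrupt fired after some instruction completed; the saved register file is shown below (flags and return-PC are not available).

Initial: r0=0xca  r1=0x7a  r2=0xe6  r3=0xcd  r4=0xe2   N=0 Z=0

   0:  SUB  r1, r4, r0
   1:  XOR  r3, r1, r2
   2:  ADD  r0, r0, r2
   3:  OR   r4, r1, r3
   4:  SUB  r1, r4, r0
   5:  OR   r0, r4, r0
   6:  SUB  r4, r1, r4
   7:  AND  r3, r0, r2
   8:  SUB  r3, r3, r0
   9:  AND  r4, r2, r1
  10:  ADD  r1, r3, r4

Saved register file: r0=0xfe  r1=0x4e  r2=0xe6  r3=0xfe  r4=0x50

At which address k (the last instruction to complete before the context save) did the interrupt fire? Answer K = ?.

after  0: r0=0xca r1=0x18 r2=0xe6 r3=0xcd r4=0xe2  N=0 Z=0
after  1: r0=0xca r1=0x18 r2=0xe6 r3=0xfe r4=0xe2  N=1 Z=0
after  2: r0=0xb0 r1=0x18 r2=0xe6 r3=0xfe r4=0xe2  N=1 Z=0
after  3: r0=0xb0 r1=0x18 r2=0xe6 r3=0xfe r4=0xfe  N=1 Z=0
after  4: r0=0xb0 r1=0x4e r2=0xe6 r3=0xfe r4=0xfe  N=0 Z=0
after  5: r0=0xfe r1=0x4e r2=0xe6 r3=0xfe r4=0xfe  N=1 Z=0
after  6: r0=0xfe r1=0x4e r2=0xe6 r3=0xfe r4=0x50  N=0 Z=0
-- IRQ taken; context saved, return-PC = 7 --

K = 6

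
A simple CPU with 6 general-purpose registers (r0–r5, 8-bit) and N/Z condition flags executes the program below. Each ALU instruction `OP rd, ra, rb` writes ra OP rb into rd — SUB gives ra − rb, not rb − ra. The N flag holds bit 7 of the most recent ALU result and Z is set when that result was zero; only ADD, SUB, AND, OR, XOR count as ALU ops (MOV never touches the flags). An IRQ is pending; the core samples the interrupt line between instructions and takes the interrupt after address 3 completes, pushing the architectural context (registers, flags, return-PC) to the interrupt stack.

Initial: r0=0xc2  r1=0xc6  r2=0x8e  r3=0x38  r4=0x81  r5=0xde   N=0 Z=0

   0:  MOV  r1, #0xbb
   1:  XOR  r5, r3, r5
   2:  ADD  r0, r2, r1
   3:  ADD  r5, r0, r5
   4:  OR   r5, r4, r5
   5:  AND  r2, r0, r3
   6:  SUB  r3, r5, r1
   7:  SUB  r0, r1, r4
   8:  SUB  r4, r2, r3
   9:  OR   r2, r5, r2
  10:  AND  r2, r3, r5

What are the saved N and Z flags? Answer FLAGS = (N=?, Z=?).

FLAGS = (N=0, Z=0)

after  0: r0=0xc2 r1=0xbb r2=0x8e r3=0x38 r4=0x81 r5=0xde  N=0 Z=0
after  1: r0=0xc2 r1=0xbb r2=0x8e r3=0x38 r4=0x81 r5=0xe6  N=1 Z=0
after  2: r0=0x49 r1=0xbb r2=0x8e r3=0x38 r4=0x81 r5=0xe6  N=0 Z=0
after  3: r0=0x49 r1=0xbb r2=0x8e r3=0x38 r4=0x81 r5=0x2f  N=0 Z=0
-- IRQ taken; context saved, return-PC = 4 --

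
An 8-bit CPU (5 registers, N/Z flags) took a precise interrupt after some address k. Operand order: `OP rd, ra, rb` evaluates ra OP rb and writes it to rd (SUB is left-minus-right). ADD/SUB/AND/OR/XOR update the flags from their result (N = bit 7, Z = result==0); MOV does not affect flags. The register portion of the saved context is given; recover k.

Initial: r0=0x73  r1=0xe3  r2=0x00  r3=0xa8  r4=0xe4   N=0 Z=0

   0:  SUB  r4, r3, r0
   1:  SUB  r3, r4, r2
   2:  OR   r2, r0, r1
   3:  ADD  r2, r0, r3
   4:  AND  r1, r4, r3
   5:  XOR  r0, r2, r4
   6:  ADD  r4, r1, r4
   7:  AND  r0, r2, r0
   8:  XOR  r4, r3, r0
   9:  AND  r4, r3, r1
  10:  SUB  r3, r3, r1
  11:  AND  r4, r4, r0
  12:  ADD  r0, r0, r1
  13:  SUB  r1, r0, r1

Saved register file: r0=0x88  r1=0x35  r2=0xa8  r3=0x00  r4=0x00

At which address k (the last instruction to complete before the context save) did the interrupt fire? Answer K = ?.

K = 11

after  0: r0=0x73 r1=0xe3 r2=0x00 r3=0xa8 r4=0x35  N=0 Z=0
after  1: r0=0x73 r1=0xe3 r2=0x00 r3=0x35 r4=0x35  N=0 Z=0
after  2: r0=0x73 r1=0xe3 r2=0xf3 r3=0x35 r4=0x35  N=1 Z=0
after  3: r0=0x73 r1=0xe3 r2=0xa8 r3=0x35 r4=0x35  N=1 Z=0
after  4: r0=0x73 r1=0x35 r2=0xa8 r3=0x35 r4=0x35  N=0 Z=0
after  5: r0=0x9d r1=0x35 r2=0xa8 r3=0x35 r4=0x35  N=1 Z=0
after  6: r0=0x9d r1=0x35 r2=0xa8 r3=0x35 r4=0x6a  N=0 Z=0
after  7: r0=0x88 r1=0x35 r2=0xa8 r3=0x35 r4=0x6a  N=1 Z=0
after  8: r0=0x88 r1=0x35 r2=0xa8 r3=0x35 r4=0xbd  N=1 Z=0
after  9: r0=0x88 r1=0x35 r2=0xa8 r3=0x35 r4=0x35  N=0 Z=0
after 10: r0=0x88 r1=0x35 r2=0xa8 r3=0x00 r4=0x35  N=0 Z=1
after 11: r0=0x88 r1=0x35 r2=0xa8 r3=0x00 r4=0x00  N=0 Z=1
-- IRQ taken; context saved, return-PC = 12 --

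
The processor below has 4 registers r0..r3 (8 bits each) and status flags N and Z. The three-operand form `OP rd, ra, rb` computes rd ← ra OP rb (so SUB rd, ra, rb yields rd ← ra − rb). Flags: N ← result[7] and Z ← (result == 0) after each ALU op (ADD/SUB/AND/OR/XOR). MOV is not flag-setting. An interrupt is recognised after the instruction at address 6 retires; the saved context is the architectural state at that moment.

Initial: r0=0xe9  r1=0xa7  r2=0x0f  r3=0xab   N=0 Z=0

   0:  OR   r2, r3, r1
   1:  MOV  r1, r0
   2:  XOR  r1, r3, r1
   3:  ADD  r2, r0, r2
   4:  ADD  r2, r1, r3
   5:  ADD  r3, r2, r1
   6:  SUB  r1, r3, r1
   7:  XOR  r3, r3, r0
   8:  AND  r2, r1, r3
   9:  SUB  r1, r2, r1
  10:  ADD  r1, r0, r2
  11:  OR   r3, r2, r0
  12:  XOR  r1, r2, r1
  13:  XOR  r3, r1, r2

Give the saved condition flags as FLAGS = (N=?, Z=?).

FLAGS = (N=1, Z=0)

after  0: r0=0xe9 r1=0xa7 r2=0xaf r3=0xab  N=1 Z=0
after  1: r0=0xe9 r1=0xe9 r2=0xaf r3=0xab  N=1 Z=0
after  2: r0=0xe9 r1=0x42 r2=0xaf r3=0xab  N=0 Z=0
after  3: r0=0xe9 r1=0x42 r2=0x98 r3=0xab  N=1 Z=0
after  4: r0=0xe9 r1=0x42 r2=0xed r3=0xab  N=1 Z=0
after  5: r0=0xe9 r1=0x42 r2=0xed r3=0x2f  N=0 Z=0
after  6: r0=0xe9 r1=0xed r2=0xed r3=0x2f  N=1 Z=0
-- IRQ taken; context saved, return-PC = 7 --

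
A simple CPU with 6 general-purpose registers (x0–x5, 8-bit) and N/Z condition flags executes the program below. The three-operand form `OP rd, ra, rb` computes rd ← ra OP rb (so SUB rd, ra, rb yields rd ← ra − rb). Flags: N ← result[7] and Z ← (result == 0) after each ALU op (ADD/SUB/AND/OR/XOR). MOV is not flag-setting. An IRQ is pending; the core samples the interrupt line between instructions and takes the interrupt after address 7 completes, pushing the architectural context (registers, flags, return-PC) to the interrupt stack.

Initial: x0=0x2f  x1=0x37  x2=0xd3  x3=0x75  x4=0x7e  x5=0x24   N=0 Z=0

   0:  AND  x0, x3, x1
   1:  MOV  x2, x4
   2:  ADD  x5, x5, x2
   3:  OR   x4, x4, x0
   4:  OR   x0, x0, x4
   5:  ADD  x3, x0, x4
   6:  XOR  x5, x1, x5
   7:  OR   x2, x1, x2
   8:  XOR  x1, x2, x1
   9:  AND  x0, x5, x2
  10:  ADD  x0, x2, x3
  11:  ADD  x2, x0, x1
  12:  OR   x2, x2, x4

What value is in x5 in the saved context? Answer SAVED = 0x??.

SAVED = 0x95

after  0: x0=0x35 x1=0x37 x2=0xd3 x3=0x75 x4=0x7e x5=0x24  N=0 Z=0
after  1: x0=0x35 x1=0x37 x2=0x7e x3=0x75 x4=0x7e x5=0x24  N=0 Z=0
after  2: x0=0x35 x1=0x37 x2=0x7e x3=0x75 x4=0x7e x5=0xa2  N=1 Z=0
after  3: x0=0x35 x1=0x37 x2=0x7e x3=0x75 x4=0x7f x5=0xa2  N=0 Z=0
after  4: x0=0x7f x1=0x37 x2=0x7e x3=0x75 x4=0x7f x5=0xa2  N=0 Z=0
after  5: x0=0x7f x1=0x37 x2=0x7e x3=0xfe x4=0x7f x5=0xa2  N=1 Z=0
after  6: x0=0x7f x1=0x37 x2=0x7e x3=0xfe x4=0x7f x5=0x95  N=1 Z=0
after  7: x0=0x7f x1=0x37 x2=0x7f x3=0xfe x4=0x7f x5=0x95  N=0 Z=0
-- IRQ taken; context saved, return-PC = 8 --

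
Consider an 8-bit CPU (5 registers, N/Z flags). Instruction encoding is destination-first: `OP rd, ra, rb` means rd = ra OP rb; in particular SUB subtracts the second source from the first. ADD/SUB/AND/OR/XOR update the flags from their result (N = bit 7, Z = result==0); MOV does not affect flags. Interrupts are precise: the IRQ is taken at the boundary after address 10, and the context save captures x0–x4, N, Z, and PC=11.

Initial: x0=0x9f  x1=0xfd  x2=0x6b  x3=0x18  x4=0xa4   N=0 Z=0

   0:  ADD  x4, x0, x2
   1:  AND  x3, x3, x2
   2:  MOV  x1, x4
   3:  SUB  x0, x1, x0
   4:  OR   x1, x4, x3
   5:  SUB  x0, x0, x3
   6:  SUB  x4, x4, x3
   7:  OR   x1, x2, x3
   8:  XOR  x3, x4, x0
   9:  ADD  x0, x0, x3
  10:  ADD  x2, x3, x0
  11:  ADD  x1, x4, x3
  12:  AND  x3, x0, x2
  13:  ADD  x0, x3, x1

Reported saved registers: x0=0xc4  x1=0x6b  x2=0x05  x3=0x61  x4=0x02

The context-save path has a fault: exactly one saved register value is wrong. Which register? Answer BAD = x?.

BAD = x2

after  0: x0=0x9f x1=0xfd x2=0x6b x3=0x18 x4=0x0a  N=0 Z=0
after  1: x0=0x9f x1=0xfd x2=0x6b x3=0x08 x4=0x0a  N=0 Z=0
after  2: x0=0x9f x1=0x0a x2=0x6b x3=0x08 x4=0x0a  N=0 Z=0
after  3: x0=0x6b x1=0x0a x2=0x6b x3=0x08 x4=0x0a  N=0 Z=0
after  4: x0=0x6b x1=0x0a x2=0x6b x3=0x08 x4=0x0a  N=0 Z=0
after  5: x0=0x63 x1=0x0a x2=0x6b x3=0x08 x4=0x0a  N=0 Z=0
after  6: x0=0x63 x1=0x0a x2=0x6b x3=0x08 x4=0x02  N=0 Z=0
after  7: x0=0x63 x1=0x6b x2=0x6b x3=0x08 x4=0x02  N=0 Z=0
after  8: x0=0x63 x1=0x6b x2=0x6b x3=0x61 x4=0x02  N=0 Z=0
after  9: x0=0xc4 x1=0x6b x2=0x6b x3=0x61 x4=0x02  N=1 Z=0
after 10: x0=0xc4 x1=0x6b x2=0x25 x3=0x61 x4=0x02  N=0 Z=0
-- IRQ taken; context saved, return-PC = 11 --
mismatch: x2: reported 0x05 vs actual 0x25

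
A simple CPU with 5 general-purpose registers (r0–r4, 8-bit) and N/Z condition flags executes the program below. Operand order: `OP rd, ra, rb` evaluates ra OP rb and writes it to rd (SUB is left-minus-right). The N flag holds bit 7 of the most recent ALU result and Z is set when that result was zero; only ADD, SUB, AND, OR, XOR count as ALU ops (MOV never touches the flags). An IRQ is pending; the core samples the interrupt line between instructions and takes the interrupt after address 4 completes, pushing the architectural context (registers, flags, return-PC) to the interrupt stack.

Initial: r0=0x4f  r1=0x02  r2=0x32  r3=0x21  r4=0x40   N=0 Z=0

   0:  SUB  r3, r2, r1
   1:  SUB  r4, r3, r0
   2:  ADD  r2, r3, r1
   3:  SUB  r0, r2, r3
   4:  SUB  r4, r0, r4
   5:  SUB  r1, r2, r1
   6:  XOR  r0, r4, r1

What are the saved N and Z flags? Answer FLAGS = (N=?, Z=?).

after  0: r0=0x4f r1=0x02 r2=0x32 r3=0x30 r4=0x40  N=0 Z=0
after  1: r0=0x4f r1=0x02 r2=0x32 r3=0x30 r4=0xe1  N=1 Z=0
after  2: r0=0x4f r1=0x02 r2=0x32 r3=0x30 r4=0xe1  N=0 Z=0
after  3: r0=0x02 r1=0x02 r2=0x32 r3=0x30 r4=0xe1  N=0 Z=0
after  4: r0=0x02 r1=0x02 r2=0x32 r3=0x30 r4=0x21  N=0 Z=0
-- IRQ taken; context saved, return-PC = 5 --

FLAGS = (N=0, Z=0)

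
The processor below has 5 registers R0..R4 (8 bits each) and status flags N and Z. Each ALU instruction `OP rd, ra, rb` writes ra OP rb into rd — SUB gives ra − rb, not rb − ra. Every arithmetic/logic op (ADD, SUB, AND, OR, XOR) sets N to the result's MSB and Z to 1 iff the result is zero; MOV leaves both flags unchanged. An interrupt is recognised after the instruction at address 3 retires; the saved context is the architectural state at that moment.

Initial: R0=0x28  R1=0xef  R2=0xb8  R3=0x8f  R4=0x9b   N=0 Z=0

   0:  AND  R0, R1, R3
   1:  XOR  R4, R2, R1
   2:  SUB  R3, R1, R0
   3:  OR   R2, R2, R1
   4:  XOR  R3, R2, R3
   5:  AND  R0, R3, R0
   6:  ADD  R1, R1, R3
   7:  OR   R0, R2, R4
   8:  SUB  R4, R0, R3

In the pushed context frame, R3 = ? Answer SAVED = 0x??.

SAVED = 0x60

after  0: R0=0x8f R1=0xef R2=0xb8 R3=0x8f R4=0x9b  N=1 Z=0
after  1: R0=0x8f R1=0xef R2=0xb8 R3=0x8f R4=0x57  N=0 Z=0
after  2: R0=0x8f R1=0xef R2=0xb8 R3=0x60 R4=0x57  N=0 Z=0
after  3: R0=0x8f R1=0xef R2=0xff R3=0x60 R4=0x57  N=1 Z=0
-- IRQ taken; context saved, return-PC = 4 --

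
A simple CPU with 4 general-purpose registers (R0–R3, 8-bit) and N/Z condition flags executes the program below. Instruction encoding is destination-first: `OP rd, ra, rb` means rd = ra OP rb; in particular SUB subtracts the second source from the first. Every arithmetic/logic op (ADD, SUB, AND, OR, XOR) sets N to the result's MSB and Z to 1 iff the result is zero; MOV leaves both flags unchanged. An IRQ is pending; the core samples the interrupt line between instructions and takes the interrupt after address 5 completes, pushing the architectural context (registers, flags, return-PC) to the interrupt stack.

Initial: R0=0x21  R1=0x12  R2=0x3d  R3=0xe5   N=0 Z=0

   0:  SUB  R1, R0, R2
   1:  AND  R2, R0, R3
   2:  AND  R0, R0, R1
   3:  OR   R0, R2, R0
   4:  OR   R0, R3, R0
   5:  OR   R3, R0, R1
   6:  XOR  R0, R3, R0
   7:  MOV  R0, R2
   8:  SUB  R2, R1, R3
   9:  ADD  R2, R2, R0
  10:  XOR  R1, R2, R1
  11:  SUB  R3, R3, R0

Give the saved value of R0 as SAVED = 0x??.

after  0: R0=0x21 R1=0xe4 R2=0x3d R3=0xe5  N=1 Z=0
after  1: R0=0x21 R1=0xe4 R2=0x21 R3=0xe5  N=0 Z=0
after  2: R0=0x20 R1=0xe4 R2=0x21 R3=0xe5  N=0 Z=0
after  3: R0=0x21 R1=0xe4 R2=0x21 R3=0xe5  N=0 Z=0
after  4: R0=0xe5 R1=0xe4 R2=0x21 R3=0xe5  N=1 Z=0
after  5: R0=0xe5 R1=0xe4 R2=0x21 R3=0xe5  N=1 Z=0
-- IRQ taken; context saved, return-PC = 6 --

SAVED = 0xe5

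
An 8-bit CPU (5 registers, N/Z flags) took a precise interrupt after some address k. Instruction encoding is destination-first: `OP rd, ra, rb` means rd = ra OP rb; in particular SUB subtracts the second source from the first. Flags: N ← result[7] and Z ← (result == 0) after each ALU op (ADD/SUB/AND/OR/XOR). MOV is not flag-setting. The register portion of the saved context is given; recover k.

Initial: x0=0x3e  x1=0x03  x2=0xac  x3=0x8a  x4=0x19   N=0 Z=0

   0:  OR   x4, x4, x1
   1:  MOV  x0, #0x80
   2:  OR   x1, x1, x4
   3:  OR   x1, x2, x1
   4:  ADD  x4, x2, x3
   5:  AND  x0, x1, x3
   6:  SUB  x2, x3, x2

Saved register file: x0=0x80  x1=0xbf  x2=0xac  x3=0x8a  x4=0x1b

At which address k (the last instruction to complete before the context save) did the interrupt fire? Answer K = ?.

K = 3

after  0: x0=0x3e x1=0x03 x2=0xac x3=0x8a x4=0x1b  N=0 Z=0
after  1: x0=0x80 x1=0x03 x2=0xac x3=0x8a x4=0x1b  N=0 Z=0
after  2: x0=0x80 x1=0x1b x2=0xac x3=0x8a x4=0x1b  N=0 Z=0
after  3: x0=0x80 x1=0xbf x2=0xac x3=0x8a x4=0x1b  N=1 Z=0
-- IRQ taken; context saved, return-PC = 4 --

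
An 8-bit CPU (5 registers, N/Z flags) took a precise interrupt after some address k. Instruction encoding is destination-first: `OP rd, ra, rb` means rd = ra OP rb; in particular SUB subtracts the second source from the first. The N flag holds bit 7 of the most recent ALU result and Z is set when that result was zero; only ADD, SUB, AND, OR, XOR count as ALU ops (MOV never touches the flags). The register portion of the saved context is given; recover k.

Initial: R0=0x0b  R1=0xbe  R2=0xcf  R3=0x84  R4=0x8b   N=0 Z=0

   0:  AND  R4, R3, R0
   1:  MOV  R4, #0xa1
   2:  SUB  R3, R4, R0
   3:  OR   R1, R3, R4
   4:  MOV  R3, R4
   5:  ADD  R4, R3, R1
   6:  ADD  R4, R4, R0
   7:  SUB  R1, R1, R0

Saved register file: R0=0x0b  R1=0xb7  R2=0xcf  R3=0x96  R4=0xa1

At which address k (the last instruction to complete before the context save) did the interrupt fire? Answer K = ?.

after  0: R0=0x0b R1=0xbe R2=0xcf R3=0x84 R4=0x00  N=0 Z=1
after  1: R0=0x0b R1=0xbe R2=0xcf R3=0x84 R4=0xa1  N=0 Z=1
after  2: R0=0x0b R1=0xbe R2=0xcf R3=0x96 R4=0xa1  N=1 Z=0
after  3: R0=0x0b R1=0xb7 R2=0xcf R3=0x96 R4=0xa1  N=1 Z=0
-- IRQ taken; context saved, return-PC = 4 --

K = 3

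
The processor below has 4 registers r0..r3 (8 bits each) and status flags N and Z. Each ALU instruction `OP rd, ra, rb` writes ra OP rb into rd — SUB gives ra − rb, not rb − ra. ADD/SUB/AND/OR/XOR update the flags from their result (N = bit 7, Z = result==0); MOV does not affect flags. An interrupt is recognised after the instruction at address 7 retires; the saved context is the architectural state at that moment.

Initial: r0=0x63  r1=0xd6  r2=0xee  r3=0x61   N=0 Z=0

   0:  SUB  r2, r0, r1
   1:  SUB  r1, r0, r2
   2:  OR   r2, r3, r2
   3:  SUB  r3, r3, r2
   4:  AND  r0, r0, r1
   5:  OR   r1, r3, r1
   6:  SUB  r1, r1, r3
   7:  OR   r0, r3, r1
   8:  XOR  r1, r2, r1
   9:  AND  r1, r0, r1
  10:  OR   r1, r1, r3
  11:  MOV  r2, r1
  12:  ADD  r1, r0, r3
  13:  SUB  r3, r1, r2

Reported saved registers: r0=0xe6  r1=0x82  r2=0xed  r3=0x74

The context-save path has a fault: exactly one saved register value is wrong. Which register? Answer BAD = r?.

BAD = r0

after  0: r0=0x63 r1=0xd6 r2=0x8d r3=0x61  N=1 Z=0
after  1: r0=0x63 r1=0xd6 r2=0x8d r3=0x61  N=1 Z=0
after  2: r0=0x63 r1=0xd6 r2=0xed r3=0x61  N=1 Z=0
after  3: r0=0x63 r1=0xd6 r2=0xed r3=0x74  N=0 Z=0
after  4: r0=0x42 r1=0xd6 r2=0xed r3=0x74  N=0 Z=0
after  5: r0=0x42 r1=0xf6 r2=0xed r3=0x74  N=1 Z=0
after  6: r0=0x42 r1=0x82 r2=0xed r3=0x74  N=1 Z=0
after  7: r0=0xf6 r1=0x82 r2=0xed r3=0x74  N=1 Z=0
-- IRQ taken; context saved, return-PC = 8 --
mismatch: r0: reported 0xe6 vs actual 0xf6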